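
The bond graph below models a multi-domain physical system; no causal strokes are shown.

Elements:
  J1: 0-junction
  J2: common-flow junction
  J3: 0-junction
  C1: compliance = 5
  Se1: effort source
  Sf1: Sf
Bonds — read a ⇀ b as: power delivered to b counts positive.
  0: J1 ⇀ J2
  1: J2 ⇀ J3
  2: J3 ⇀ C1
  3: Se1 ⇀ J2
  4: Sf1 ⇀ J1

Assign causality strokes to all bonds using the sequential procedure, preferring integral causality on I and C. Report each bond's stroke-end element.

bond 3 →J2  (Se1: effort source, stroke at far end)
bond 4 →Sf1  (Sf1: flow source, stroke at near end)
bond 0 →J1  (J1 needs exactly one e-in)
bond 1 →J2  (J2: bond 0 brought flow, rest push out)
bond 2 →J3  (only one effort-in slot at J3)

bond 0 →J1
bond 1 →J2
bond 2 →J3
bond 3 →J2
bond 4 →Sf1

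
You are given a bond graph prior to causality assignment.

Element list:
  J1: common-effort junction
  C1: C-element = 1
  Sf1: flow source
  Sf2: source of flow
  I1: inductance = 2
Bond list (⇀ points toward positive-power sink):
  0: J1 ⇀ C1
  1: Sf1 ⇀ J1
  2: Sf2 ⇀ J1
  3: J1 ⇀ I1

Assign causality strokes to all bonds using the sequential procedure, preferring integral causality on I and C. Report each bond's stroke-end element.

b0 →J1
b1 →Sf1
b2 →Sf2
b3 →I1

b1 →Sf1  (Sf1 (Sf) sets flow on bond)
b2 →Sf2  (source Sf2 imposes f)
b0 →J1  (C1: C, integral causality)
b3 →I1  (0-jn J1 has e-setter on 0)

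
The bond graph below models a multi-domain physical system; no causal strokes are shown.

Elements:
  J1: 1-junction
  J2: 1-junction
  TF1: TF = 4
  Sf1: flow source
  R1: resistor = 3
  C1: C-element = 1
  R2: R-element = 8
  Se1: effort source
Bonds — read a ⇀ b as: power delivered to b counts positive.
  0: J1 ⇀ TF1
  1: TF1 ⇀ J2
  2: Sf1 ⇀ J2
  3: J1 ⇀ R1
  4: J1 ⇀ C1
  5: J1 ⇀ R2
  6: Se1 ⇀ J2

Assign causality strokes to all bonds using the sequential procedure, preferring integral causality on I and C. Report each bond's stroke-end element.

#2 stroke→Sf1  (source Sf1 imposes f)
#6 stroke→J2  (Se1: effort source, stroke at far end)
#1 stroke→J2  (common-f at J2 fixed by 2)
#0 stroke→TF1  (TF TF1: opposite of bond 1)
#3 stroke→J1  (J1: bond 0 brought flow, rest push out)
#4 stroke→J1  (1-jn J1 has f-setter on 0)
#5 stroke→J1  (1-jn J1 has f-setter on 0)

bond 0 stroke at TF1
bond 1 stroke at J2
bond 2 stroke at Sf1
bond 3 stroke at J1
bond 4 stroke at J1
bond 5 stroke at J1
bond 6 stroke at J2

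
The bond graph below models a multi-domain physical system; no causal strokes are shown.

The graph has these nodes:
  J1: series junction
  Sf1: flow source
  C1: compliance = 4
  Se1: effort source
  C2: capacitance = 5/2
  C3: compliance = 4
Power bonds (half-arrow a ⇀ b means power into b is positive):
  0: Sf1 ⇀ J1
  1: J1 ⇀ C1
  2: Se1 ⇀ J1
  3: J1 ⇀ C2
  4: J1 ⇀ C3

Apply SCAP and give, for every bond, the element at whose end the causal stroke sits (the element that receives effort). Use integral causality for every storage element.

#0 stroke→Sf1
#1 stroke→J1
#2 stroke→J1
#3 stroke→J1
#4 stroke→J1

b0 stroke at Sf1  (source Sf1 imposes f)
b2 stroke at J1  (source Se1 imposes e)
b1 stroke at J1  (common-f at J1 fixed by 0)
b3 stroke at J1  (1-jn J1 has f-setter on 0)
b4 stroke at J1  (1-jn J1 has f-setter on 0)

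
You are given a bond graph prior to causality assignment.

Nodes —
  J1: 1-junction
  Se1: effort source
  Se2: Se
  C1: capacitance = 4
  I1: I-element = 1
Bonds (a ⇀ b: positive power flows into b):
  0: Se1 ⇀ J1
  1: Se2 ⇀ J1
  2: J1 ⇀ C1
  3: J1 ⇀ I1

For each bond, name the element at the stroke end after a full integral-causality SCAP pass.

b0 stroke→J1  (Se1 (Se) sets effort on bond)
b1 stroke→J1  (source Se2 imposes e)
b2 stroke→J1  (C1 outputs effort q/C1)
b3 stroke→I1  (closing 1-jn rule on J1)

b0 stroke→J1
b1 stroke→J1
b2 stroke→J1
b3 stroke→I1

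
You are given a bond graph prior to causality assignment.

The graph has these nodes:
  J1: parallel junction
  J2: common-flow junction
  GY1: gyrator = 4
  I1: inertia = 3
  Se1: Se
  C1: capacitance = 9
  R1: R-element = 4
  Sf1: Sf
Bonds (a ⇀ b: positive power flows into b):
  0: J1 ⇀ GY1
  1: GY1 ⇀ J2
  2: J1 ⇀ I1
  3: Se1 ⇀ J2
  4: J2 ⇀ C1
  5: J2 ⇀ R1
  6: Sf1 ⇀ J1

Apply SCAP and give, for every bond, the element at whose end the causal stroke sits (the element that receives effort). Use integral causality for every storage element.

b3 →J2  (Se1 fixes effort; stroke away)
b6 →Sf1  (source Sf1 imposes f)
b2 →I1  (prefer integral on I1)
b0 →J1  (J1 needs exactly one e-in)
b1 →J2  (GY GY1: same side as bond 0)
b4 →J2  (C1: C, integral causality)
b5 →R1  (J2: last free bond brings flow in)

bond 0 stroke at J1
bond 1 stroke at J2
bond 2 stroke at I1
bond 3 stroke at J2
bond 4 stroke at J2
bond 5 stroke at R1
bond 6 stroke at Sf1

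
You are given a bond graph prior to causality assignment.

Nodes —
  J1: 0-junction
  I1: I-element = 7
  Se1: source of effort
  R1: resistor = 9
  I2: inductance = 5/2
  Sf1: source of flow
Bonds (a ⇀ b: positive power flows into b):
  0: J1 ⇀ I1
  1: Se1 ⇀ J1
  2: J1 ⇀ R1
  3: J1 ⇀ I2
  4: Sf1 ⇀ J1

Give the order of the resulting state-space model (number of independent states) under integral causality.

#1 →J1  (Se1: effort source, stroke at far end)
#4 →Sf1  (Sf1: flow source, stroke at near end)
#0 →I1  (J1: bond 1 brought effort, rest push out)
#2 →R1  (J1: bond 1 brought effort, rest push out)
#3 →I2  (0-jn J1 has e-setter on 1)

2  (I1, I2 all integral)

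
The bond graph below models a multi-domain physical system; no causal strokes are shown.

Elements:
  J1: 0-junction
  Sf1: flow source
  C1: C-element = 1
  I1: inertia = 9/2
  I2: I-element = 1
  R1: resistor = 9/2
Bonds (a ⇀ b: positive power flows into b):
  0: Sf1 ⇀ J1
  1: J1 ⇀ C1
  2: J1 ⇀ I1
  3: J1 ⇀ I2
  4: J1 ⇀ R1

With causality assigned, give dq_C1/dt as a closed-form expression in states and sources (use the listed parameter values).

bond 0 stroke at Sf1  (Sf1 fixes flow; stroke at Sf1)
bond 1 stroke at J1  (C1 outputs effort q/C1)
bond 2 stroke at I1  (common-e at J1 fixed by 1)
bond 3 stroke at I2  (0-jn J1 has e-setter on 1)
bond 4 stroke at R1  (common-e at J1 fixed by 1)

dq_C1/dt = F_Sf1 - 2*p_I1/9 - p_I2 - 2*q_C1/9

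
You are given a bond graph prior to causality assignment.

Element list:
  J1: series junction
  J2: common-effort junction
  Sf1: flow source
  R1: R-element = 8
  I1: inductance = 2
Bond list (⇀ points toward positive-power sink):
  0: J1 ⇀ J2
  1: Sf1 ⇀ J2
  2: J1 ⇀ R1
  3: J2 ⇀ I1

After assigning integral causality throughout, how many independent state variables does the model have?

1  (I1 all integral)

#1 stroke→Sf1  (Sf1 (Sf) sets flow on bond)
#3 stroke→I1  (I1 integral (f out))
#0 stroke→J2  (only one effort-in slot at J2)
#2 stroke→J1  (J1: bond 0 brought flow, rest push out)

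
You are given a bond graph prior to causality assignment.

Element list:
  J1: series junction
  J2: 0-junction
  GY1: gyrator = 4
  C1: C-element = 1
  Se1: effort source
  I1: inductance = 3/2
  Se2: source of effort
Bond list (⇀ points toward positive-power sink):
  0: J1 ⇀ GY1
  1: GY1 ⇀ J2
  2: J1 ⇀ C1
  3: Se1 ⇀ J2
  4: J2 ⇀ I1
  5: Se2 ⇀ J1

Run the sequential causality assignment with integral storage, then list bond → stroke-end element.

β0 stroke at GY1
β1 stroke at GY1
β2 stroke at J1
β3 stroke at J2
β4 stroke at I1
β5 stroke at J1

bond 3 →J2  (Se1 fixes effort; stroke away)
bond 5 →J1  (Se2: effort source, stroke at far end)
bond 1 →GY1  (common-e at J2 fixed by 3)
bond 4 →I1  (J2: bond 3 brought effort, rest push out)
bond 0 →GY1  (GY1 both-in/both-out from 1)
bond 2 →J1  (common-f at J1 fixed by 0)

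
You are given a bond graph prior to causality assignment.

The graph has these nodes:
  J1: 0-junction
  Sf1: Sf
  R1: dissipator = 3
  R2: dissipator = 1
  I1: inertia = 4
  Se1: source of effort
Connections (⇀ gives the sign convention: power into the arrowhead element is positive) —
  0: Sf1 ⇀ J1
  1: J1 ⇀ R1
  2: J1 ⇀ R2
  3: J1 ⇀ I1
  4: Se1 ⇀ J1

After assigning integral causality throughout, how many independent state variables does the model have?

b0 stroke at Sf1  (Sf1 fixes flow; stroke at Sf1)
b4 stroke at J1  (source Se1 imposes e)
b1 stroke at R1  (J1 effort already set via bond 4)
b2 stroke at R2  (J1: bond 4 brought effort, rest push out)
b3 stroke at I1  (J1: bond 4 brought effort, rest push out)

1  (I1 all integral)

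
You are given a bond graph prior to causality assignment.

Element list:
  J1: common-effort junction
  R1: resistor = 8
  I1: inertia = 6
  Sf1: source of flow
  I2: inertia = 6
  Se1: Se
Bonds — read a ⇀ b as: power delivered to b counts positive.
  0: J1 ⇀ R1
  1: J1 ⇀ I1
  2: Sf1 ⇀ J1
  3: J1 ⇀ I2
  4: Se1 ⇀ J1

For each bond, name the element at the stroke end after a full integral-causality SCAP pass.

bond 0 →R1
bond 1 →I1
bond 2 →Sf1
bond 3 →I2
bond 4 →J1

b2 stroke at Sf1  (source Sf1 imposes f)
b4 stroke at J1  (Se1: effort source, stroke at far end)
b0 stroke at R1  (J1: bond 4 brought effort, rest push out)
b1 stroke at I1  (J1 effort already set via bond 4)
b3 stroke at I2  (J1: bond 4 brought effort, rest push out)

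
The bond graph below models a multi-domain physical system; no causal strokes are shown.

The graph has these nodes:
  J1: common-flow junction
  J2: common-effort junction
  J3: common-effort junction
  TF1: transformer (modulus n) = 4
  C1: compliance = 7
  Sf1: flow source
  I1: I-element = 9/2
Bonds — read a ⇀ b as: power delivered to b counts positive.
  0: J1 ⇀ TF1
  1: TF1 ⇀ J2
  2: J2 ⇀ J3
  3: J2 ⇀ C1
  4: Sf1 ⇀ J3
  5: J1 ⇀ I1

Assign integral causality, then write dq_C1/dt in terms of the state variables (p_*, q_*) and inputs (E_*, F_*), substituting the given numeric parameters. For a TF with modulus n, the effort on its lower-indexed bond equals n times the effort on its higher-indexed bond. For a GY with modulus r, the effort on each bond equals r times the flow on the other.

dq_C1/dt = F_Sf1 + 8*p_I1/9

β4 stroke→Sf1  (Sf1 (Sf) sets flow on bond)
β2 stroke→J3  (only one effort-in slot at J3)
β3 stroke→J2  (C1 integral (e out))
β1 stroke→TF1  (J2 effort already set via bond 3)
β0 stroke→J1  (through TF1, causality passes straight; one stroke at TF1)
β5 stroke→I1  (J1: last free bond brings flow in)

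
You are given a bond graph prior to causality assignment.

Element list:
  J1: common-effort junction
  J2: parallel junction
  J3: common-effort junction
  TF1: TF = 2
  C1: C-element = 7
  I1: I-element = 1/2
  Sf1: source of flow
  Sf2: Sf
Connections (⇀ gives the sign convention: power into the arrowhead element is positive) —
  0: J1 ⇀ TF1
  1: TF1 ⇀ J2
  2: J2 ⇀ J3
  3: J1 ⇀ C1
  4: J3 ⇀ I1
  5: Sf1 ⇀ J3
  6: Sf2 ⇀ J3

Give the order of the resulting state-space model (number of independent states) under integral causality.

b5 stroke→Sf1  (Sf1 (Sf) sets flow on bond)
b6 stroke→Sf2  (Sf2 (Sf) sets flow on bond)
b3 stroke→J1  (C1: C, integral causality)
b0 stroke→TF1  (J1 effort already set via bond 3)
b1 stroke→J2  (TF TF1: opposite of bond 0)
b2 stroke→J3  (J2: bond 1 brought effort, rest push out)
b4 stroke→I1  (J3: bond 2 brought effort, rest push out)

2  (C1, I1 all integral)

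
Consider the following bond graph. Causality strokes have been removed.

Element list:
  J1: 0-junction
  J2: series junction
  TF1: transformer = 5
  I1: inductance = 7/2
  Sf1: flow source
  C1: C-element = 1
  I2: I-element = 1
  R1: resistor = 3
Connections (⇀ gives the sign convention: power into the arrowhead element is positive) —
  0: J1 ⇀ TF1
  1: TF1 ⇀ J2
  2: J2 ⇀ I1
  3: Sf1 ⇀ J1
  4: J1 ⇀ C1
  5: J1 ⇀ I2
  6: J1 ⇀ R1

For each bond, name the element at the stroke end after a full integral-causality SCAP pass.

b3 stroke at Sf1  (Sf1: flow source, stroke at near end)
b2 stroke at I1  (I1 outputs flow p/I1)
b1 stroke at J2  (1-jn J2 has f-setter on 2)
b0 stroke at TF1  (TF1: transformer flips bond 1)
b4 stroke at J1  (C1: C, integral causality)
b5 stroke at I2  (J1 effort already set via bond 4)
b6 stroke at R1  (J1: bond 4 brought effort, rest push out)

b0 stroke→TF1
b1 stroke→J2
b2 stroke→I1
b3 stroke→Sf1
b4 stroke→J1
b5 stroke→I2
b6 stroke→R1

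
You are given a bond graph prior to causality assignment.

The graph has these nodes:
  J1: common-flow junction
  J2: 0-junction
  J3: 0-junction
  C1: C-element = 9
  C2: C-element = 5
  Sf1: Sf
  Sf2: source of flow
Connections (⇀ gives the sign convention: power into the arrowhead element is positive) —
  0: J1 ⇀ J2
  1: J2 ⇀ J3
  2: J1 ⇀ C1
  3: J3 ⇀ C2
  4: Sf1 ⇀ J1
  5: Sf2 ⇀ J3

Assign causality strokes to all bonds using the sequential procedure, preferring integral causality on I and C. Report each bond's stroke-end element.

β4 |Sf1  (Sf1 (Sf) sets flow on bond)
β5 |Sf2  (Sf2: flow source, stroke at near end)
β0 |J1  (J1 flow already set via bond 4)
β2 |J1  (J1 flow already set via bond 4)
β1 |J2  (only one effort-in slot at J2)
β3 |J3  (closing 0-jn rule on J3)

β0 |J1
β1 |J2
β2 |J1
β3 |J3
β4 |Sf1
β5 |Sf2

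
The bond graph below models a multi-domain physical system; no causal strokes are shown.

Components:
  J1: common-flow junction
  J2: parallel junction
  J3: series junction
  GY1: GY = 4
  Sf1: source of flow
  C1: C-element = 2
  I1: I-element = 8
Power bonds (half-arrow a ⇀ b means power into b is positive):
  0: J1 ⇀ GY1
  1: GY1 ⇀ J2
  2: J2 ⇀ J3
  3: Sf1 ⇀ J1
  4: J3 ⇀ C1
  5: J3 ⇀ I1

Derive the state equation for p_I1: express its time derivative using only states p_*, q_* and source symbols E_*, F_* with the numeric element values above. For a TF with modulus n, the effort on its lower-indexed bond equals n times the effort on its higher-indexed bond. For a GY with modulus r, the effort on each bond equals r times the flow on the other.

dp_I1/dt = 4*F_Sf1 - q_C1/2

bond 3 |Sf1  (Sf1: flow source, stroke at near end)
bond 0 |J1  (1-jn J1 has f-setter on 3)
bond 1 |J2  (through GY1, causality inverts; strokes same side of GY1)
bond 2 |J3  (common-e at J2 fixed by 1)
bond 4 |J3  (C1 outputs effort q/C1)
bond 5 |I1  (closing 1-jn rule on J3)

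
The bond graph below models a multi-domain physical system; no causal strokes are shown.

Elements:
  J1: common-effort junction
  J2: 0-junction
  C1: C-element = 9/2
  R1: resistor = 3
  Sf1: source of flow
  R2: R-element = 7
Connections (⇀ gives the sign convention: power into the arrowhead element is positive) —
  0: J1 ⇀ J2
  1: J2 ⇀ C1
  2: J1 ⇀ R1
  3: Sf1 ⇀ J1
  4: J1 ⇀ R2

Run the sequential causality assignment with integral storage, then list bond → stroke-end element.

#3 stroke at Sf1  (Sf1 fixes flow; stroke at Sf1)
#1 stroke at J2  (C1 outputs effort q/C1)
#0 stroke at J1  (J2 effort already set via bond 1)
#2 stroke at R1  (common-e at J1 fixed by 0)
#4 stroke at R2  (common-e at J1 fixed by 0)

β0 stroke→J1
β1 stroke→J2
β2 stroke→R1
β3 stroke→Sf1
β4 stroke→R2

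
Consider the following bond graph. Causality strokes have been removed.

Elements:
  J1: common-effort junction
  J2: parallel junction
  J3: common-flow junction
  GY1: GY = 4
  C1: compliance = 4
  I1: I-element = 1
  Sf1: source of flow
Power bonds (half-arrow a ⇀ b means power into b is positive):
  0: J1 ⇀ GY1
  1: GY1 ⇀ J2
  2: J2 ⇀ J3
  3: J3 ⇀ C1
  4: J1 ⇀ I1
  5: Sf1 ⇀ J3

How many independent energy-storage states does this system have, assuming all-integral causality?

2  (C1, I1 all integral)

β5 →Sf1  (Sf1 (Sf) sets flow on bond)
β2 →J3  (J3: bond 5 brought flow, rest push out)
β3 →J3  (common-f at J3 fixed by 5)
β1 →J2  (only one effort-in slot at J2)
β0 →J1  (through GY1, causality inverts; strokes same side of GY1)
β4 →I1  (J1 effort already set via bond 0)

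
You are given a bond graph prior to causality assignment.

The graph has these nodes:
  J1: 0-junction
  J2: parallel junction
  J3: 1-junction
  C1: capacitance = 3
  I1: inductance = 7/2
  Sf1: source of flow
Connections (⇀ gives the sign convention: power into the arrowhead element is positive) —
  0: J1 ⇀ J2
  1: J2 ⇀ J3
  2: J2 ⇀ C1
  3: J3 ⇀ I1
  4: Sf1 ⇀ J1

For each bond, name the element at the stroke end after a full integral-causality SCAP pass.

β0 stroke at J1
β1 stroke at J3
β2 stroke at J2
β3 stroke at I1
β4 stroke at Sf1

b4 →Sf1  (Sf1: flow source, stroke at near end)
b0 →J1  (J1 needs exactly one e-in)
b2 →J2  (C1 integral (e out))
b1 →J3  (common-e at J2 fixed by 2)
b3 →I1  (J3: last free bond brings flow in)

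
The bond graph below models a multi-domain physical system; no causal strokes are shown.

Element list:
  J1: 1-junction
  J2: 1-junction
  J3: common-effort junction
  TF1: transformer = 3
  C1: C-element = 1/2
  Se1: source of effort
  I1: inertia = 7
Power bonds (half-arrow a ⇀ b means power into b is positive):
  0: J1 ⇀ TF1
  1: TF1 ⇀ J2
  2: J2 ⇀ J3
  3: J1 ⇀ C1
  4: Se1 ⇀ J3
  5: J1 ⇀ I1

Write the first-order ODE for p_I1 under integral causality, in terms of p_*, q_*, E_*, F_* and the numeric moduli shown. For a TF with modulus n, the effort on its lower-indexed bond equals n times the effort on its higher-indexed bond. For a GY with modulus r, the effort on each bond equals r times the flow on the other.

#4 stroke→J3  (Se1: effort source, stroke at far end)
#2 stroke→J2  (J3 effort already set via bond 4)
#1 stroke→TF1  (closing 1-jn rule on J2)
#0 stroke→J1  (TF1: transformer flips bond 1)
#3 stroke→J1  (C1 outputs effort q/C1)
#5 stroke→I1  (closing 1-jn rule on J1)

dp_I1/dt = -3*E_Se1 - 2*q_C1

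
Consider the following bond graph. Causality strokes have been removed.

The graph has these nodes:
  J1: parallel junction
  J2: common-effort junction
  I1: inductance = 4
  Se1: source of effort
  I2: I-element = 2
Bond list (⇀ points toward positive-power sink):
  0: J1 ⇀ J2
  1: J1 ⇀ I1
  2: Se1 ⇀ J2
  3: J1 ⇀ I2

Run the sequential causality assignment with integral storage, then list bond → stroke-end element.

#0 →J1
#1 →I1
#2 →J2
#3 →I2

#2 |J2  (Se1 fixes effort; stroke away)
#0 |J1  (J2 effort already set via bond 2)
#1 |I1  (J1 effort already set via bond 0)
#3 |I2  (0-jn J1 has e-setter on 0)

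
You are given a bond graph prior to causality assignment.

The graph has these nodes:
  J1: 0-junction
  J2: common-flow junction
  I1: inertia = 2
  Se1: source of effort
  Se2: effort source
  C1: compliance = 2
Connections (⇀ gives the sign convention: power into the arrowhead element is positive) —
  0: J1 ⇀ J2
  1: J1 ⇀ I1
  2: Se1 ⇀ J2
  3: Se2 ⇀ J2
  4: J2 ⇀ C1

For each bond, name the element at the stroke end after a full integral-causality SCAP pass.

#0 |J1
#1 |I1
#2 |J2
#3 |J2
#4 |J2

b2 |J2  (source Se1 imposes e)
b3 |J2  (source Se2 imposes e)
b1 |I1  (I1 outputs flow p/I1)
b0 |J1  (closing 0-jn rule on J1)
b4 |J2  (common-f at J2 fixed by 0)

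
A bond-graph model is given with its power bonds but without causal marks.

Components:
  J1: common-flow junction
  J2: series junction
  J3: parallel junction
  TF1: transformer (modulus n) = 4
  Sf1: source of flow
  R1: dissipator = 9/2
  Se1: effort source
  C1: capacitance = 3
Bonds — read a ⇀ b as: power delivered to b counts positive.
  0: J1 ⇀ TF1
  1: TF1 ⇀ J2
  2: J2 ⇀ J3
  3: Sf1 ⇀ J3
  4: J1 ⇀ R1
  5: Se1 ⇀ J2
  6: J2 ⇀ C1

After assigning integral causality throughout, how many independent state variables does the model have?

1  (C1 all integral)

#3 →Sf1  (Sf1: flow source, stroke at near end)
#5 →J2  (Se1 (Se) sets effort on bond)
#2 →J3  (J3: last free bond brings effort in)
#1 →J2  (common-f at J2 fixed by 2)
#6 →J2  (J2 flow already set via bond 2)
#0 →TF1  (TF TF1: opposite of bond 1)
#4 →J1  (1-jn J1 has f-setter on 0)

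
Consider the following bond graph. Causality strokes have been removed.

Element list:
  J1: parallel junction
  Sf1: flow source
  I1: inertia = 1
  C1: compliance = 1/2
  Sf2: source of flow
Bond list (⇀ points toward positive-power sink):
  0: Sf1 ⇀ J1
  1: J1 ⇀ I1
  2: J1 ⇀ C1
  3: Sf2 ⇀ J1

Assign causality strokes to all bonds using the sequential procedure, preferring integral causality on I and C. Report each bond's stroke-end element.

#0 |Sf1  (source Sf1 imposes f)
#3 |Sf2  (Sf2 (Sf) sets flow on bond)
#1 |I1  (I1 integral (f out))
#2 |J1  (J1: last free bond brings effort in)

bond 0 stroke at Sf1
bond 1 stroke at I1
bond 2 stroke at J1
bond 3 stroke at Sf2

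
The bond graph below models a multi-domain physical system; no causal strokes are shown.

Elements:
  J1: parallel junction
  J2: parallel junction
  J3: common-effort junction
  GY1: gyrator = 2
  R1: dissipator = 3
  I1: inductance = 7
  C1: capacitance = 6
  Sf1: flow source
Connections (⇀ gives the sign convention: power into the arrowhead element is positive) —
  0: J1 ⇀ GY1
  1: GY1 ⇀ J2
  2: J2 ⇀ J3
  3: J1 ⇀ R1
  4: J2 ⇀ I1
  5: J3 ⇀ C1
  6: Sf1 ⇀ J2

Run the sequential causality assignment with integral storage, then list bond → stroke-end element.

bond 6 |Sf1  (Sf1 fixes flow; stroke at Sf1)
bond 4 |I1  (I1: I, integral causality)
bond 5 |J3  (C1 integral (e out))
bond 2 |J2  (0-jn J3 has e-setter on 5)
bond 1 |GY1  (common-e at J2 fixed by 2)
bond 0 |GY1  (GY1: gyrator matches bond 1)
bond 3 |J1  (closing 0-jn rule on J1)

β0 →GY1
β1 →GY1
β2 →J2
β3 →J1
β4 →I1
β5 →J3
β6 →Sf1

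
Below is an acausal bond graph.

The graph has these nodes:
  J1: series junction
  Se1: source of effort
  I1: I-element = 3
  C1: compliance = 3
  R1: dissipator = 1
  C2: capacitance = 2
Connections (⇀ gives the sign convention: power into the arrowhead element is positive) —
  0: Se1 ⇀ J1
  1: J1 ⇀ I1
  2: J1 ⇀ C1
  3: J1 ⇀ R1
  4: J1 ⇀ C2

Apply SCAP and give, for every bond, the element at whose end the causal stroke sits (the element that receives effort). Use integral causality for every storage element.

β0 stroke→J1
β1 stroke→I1
β2 stroke→J1
β3 stroke→J1
β4 stroke→J1

#0 |J1  (source Se1 imposes e)
#1 |I1  (prefer integral on I1)
#2 |J1  (J1: bond 1 brought flow, rest push out)
#3 |J1  (J1: bond 1 brought flow, rest push out)
#4 |J1  (1-jn J1 has f-setter on 1)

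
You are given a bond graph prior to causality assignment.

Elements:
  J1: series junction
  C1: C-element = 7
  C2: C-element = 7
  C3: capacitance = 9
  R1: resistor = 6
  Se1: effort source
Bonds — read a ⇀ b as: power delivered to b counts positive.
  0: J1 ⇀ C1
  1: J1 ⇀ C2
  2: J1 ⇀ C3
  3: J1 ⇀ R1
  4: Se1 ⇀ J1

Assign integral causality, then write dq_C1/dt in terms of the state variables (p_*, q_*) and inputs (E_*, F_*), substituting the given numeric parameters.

#4 stroke→J1  (Se1 (Se) sets effort on bond)
#0 stroke→J1  (prefer integral on C1)
#1 stroke→J1  (C2 outputs effort q/C2)
#2 stroke→J1  (C3 integral (e out))
#3 stroke→R1  (J1 needs exactly one f-in)

dq_C1/dt = E_Se1/6 - q_C1/42 - q_C2/42 - q_C3/54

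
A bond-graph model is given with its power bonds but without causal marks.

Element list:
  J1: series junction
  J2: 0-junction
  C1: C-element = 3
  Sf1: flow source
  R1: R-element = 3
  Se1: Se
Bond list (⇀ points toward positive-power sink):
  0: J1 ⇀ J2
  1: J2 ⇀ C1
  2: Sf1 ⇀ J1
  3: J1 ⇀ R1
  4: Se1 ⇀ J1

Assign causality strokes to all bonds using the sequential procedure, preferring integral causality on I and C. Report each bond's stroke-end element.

b2 stroke at Sf1  (Sf1 (Sf) sets flow on bond)
b4 stroke at J1  (Se1 (Se) sets effort on bond)
b0 stroke at J1  (J1 flow already set via bond 2)
b3 stroke at J1  (J1 flow already set via bond 2)
b1 stroke at J2  (J2 needs exactly one e-in)

β0 stroke at J1
β1 stroke at J2
β2 stroke at Sf1
β3 stroke at J1
β4 stroke at J1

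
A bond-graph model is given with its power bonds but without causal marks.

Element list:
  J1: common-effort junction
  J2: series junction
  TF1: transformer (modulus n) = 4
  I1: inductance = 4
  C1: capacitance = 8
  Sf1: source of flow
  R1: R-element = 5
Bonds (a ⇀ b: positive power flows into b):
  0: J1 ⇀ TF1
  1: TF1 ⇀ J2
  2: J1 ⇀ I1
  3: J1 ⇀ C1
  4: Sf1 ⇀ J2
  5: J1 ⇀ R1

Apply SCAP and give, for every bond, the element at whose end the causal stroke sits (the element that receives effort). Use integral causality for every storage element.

#0 →TF1
#1 →J2
#2 →I1
#3 →J1
#4 →Sf1
#5 →R1

bond 4 →Sf1  (Sf1 fixes flow; stroke at Sf1)
bond 1 →J2  (J2: bond 4 brought flow, rest push out)
bond 0 →TF1  (through TF1, causality passes straight; one stroke at TF1)
bond 2 →I1  (I1 integral (f out))
bond 3 →J1  (C1 outputs effort q/C1)
bond 5 →R1  (0-jn J1 has e-setter on 3)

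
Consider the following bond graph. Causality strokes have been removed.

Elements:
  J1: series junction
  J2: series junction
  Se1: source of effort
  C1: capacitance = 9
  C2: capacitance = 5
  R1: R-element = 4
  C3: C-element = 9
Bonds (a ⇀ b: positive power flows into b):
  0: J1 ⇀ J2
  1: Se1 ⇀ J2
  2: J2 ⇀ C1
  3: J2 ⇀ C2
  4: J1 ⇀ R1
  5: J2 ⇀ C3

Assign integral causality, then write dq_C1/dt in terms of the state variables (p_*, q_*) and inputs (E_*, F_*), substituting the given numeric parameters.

b1 stroke at J2  (Se1 (Se) sets effort on bond)
b2 stroke at J2  (C1 outputs effort q/C1)
b3 stroke at J2  (C2: C, integral causality)
b5 stroke at J2  (C3 outputs effort q/C3)
b0 stroke at J1  (J2 needs exactly one f-in)
b4 stroke at R1  (closing 1-jn rule on J1)

dq_C1/dt = E_Se1/4 - q_C1/36 - q_C2/20 - q_C3/36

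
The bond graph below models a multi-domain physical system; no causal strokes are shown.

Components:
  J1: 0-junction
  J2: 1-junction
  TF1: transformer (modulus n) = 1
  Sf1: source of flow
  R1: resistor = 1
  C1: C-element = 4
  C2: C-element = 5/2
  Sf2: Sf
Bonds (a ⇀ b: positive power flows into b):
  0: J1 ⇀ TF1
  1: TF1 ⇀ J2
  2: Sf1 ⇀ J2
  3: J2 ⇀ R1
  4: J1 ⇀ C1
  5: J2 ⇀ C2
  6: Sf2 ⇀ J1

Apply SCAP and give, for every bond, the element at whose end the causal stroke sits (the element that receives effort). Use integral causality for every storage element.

#2 |Sf1  (Sf1: flow source, stroke at near end)
#6 |Sf2  (Sf2: flow source, stroke at near end)
#1 |J2  (J2 flow already set via bond 2)
#3 |J2  (1-jn J2 has f-setter on 2)
#5 |J2  (J2 flow already set via bond 2)
#0 |TF1  (TF1 one-in-one-out from 1)
#4 |J1  (only one effort-in slot at J1)

β0 stroke→TF1
β1 stroke→J2
β2 stroke→Sf1
β3 stroke→J2
β4 stroke→J1
β5 stroke→J2
β6 stroke→Sf2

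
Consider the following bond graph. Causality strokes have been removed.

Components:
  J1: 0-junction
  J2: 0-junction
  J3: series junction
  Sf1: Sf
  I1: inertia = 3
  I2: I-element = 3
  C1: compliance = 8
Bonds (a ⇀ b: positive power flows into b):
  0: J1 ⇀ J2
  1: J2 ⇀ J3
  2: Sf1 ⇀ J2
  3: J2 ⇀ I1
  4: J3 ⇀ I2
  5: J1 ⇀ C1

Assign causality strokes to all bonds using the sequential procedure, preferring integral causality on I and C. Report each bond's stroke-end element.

#0 →J2
#1 →J3
#2 →Sf1
#3 →I1
#4 →I2
#5 →J1

#2 |Sf1  (Sf1 fixes flow; stroke at Sf1)
#3 |I1  (prefer integral on I1)
#4 |I2  (I2 outputs flow p/I2)
#1 |J3  (1-jn J3 has f-setter on 4)
#0 |J2  (only one effort-in slot at J2)
#5 |J1  (J1: last free bond brings effort in)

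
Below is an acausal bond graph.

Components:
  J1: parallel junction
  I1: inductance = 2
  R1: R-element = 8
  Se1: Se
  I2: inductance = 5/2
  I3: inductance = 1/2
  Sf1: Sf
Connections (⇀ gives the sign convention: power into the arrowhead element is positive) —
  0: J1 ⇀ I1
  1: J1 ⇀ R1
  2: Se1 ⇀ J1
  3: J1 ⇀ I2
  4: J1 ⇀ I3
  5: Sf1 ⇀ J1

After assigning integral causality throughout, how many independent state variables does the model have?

3  (I1, I2, I3 all integral)

#2 stroke at J1  (Se1: effort source, stroke at far end)
#5 stroke at Sf1  (Sf1 fixes flow; stroke at Sf1)
#0 stroke at I1  (J1 effort already set via bond 2)
#1 stroke at R1  (common-e at J1 fixed by 2)
#3 stroke at I2  (0-jn J1 has e-setter on 2)
#4 stroke at I3  (common-e at J1 fixed by 2)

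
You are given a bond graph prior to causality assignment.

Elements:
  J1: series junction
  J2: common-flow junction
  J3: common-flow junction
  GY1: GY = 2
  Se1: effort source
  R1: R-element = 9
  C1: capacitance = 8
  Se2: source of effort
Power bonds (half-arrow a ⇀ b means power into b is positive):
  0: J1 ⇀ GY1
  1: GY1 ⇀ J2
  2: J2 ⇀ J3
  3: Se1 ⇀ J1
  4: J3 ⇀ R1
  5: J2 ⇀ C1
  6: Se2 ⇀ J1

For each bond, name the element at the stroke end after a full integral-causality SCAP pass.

#0 →GY1
#1 →GY1
#2 →J2
#3 →J1
#4 →J3
#5 →J2
#6 →J1

b3 |J1  (Se1 (Se) sets effort on bond)
b6 |J1  (source Se2 imposes e)
b0 |GY1  (only one flow-in slot at J1)
b1 |GY1  (GY GY1: same side as bond 0)
b2 |J2  (J2: bond 1 brought flow, rest push out)
b5 |J2  (common-f at J2 fixed by 1)
b4 |J3  (common-f at J3 fixed by 2)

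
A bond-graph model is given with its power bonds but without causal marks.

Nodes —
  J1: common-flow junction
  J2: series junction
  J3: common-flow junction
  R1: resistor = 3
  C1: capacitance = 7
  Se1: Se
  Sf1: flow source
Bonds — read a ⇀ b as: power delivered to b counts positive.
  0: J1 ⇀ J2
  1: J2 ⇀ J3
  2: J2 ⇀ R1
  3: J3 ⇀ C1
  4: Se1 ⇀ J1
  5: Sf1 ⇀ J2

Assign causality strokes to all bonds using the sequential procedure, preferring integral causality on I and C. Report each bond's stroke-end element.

bond 0 stroke at J2
bond 1 stroke at J2
bond 2 stroke at J2
bond 3 stroke at J3
bond 4 stroke at J1
bond 5 stroke at Sf1

bond 4 stroke at J1  (Se1 (Se) sets effort on bond)
bond 5 stroke at Sf1  (Sf1 (Sf) sets flow on bond)
bond 0 stroke at J2  (J1: last free bond brings flow in)
bond 1 stroke at J2  (J2: bond 5 brought flow, rest push out)
bond 2 stroke at J2  (1-jn J2 has f-setter on 5)
bond 3 stroke at J3  (J3: bond 1 brought flow, rest push out)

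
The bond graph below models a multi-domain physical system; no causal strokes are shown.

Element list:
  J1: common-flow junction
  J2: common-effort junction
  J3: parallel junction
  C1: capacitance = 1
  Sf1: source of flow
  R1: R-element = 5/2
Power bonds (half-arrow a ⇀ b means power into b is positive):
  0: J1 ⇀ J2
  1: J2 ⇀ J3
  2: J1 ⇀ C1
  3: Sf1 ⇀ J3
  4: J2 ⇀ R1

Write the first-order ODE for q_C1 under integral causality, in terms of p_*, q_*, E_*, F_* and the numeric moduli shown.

b3 |Sf1  (source Sf1 imposes f)
b1 |J3  (closing 0-jn rule on J3)
b2 |J1  (C1: C, integral causality)
b0 |J2  (closing 1-jn rule on J1)
b4 |R1  (J2 effort already set via bond 0)

dq_C1/dt = -F_Sf1 - 2*q_C1/5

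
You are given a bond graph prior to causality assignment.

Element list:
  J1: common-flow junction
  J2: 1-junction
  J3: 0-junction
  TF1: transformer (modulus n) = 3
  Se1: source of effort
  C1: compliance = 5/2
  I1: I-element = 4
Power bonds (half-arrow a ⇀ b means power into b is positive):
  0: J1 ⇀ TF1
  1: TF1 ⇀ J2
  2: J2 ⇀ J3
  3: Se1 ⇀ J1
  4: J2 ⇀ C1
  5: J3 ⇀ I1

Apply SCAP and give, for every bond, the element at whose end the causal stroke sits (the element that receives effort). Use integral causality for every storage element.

β0 stroke at TF1
β1 stroke at J2
β2 stroke at J3
β3 stroke at J1
β4 stroke at J2
β5 stroke at I1

#3 |J1  (Se1: effort source, stroke at far end)
#0 |TF1  (only one flow-in slot at J1)
#1 |J2  (TF1: transformer flips bond 0)
#4 |J2  (prefer integral on C1)
#2 |J3  (only one flow-in slot at J2)
#5 |I1  (0-jn J3 has e-setter on 2)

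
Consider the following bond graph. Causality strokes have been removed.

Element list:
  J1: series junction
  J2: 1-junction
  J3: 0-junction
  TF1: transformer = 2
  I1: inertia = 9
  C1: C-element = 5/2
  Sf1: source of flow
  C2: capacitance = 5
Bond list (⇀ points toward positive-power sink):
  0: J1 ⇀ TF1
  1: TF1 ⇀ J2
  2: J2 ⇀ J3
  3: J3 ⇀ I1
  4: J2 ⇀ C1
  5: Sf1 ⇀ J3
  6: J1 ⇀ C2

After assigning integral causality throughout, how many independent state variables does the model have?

bond 5 stroke at Sf1  (Sf1 (Sf) sets flow on bond)
bond 3 stroke at I1  (I1 integral (f out))
bond 2 stroke at J3  (J3: last free bond brings effort in)
bond 1 stroke at J2  (1-jn J2 has f-setter on 2)
bond 4 stroke at J2  (common-f at J2 fixed by 2)
bond 0 stroke at TF1  (TF TF1: opposite of bond 1)
bond 6 stroke at J1  (1-jn J1 has f-setter on 0)

3  (C1, C2, I1 all integral)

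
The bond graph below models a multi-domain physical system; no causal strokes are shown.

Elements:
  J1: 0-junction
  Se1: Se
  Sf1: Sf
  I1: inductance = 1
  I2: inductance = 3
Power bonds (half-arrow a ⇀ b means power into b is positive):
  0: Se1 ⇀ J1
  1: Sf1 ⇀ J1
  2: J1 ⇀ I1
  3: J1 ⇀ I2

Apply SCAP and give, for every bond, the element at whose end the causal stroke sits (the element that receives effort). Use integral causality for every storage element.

bond 0 stroke→J1
bond 1 stroke→Sf1
bond 2 stroke→I1
bond 3 stroke→I2

bond 0 →J1  (Se1 (Se) sets effort on bond)
bond 1 →Sf1  (source Sf1 imposes f)
bond 2 →I1  (J1: bond 0 brought effort, rest push out)
bond 3 →I2  (J1 effort already set via bond 0)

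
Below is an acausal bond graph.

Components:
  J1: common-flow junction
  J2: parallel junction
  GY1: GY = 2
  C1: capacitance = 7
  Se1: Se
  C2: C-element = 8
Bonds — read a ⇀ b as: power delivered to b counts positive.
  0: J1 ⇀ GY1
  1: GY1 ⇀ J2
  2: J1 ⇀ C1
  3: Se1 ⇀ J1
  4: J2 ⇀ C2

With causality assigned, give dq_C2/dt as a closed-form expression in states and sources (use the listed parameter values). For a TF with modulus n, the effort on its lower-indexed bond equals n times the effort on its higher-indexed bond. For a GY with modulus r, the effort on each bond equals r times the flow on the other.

dq_C2/dt = E_Se1/2 - q_C1/14

bond 3 →J1  (Se1: effort source, stroke at far end)
bond 2 →J1  (C1 integral (e out))
bond 0 →GY1  (J1: last free bond brings flow in)
bond 1 →GY1  (GY1: gyrator matches bond 0)
bond 4 →J2  (J2 needs exactly one e-in)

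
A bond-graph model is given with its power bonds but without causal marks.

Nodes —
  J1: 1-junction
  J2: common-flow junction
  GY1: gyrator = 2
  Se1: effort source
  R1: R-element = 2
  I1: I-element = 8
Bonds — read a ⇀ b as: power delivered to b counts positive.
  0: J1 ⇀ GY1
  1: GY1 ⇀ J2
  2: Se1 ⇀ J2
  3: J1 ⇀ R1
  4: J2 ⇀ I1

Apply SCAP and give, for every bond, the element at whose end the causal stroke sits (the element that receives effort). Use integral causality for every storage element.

β0 stroke at J1
β1 stroke at J2
β2 stroke at J2
β3 stroke at R1
β4 stroke at I1

bond 2 |J2  (source Se1 imposes e)
bond 4 |I1  (I1 outputs flow p/I1)
bond 1 |J2  (1-jn J2 has f-setter on 4)
bond 0 |J1  (GY1 both-in/both-out from 1)
bond 3 |R1  (J1: last free bond brings flow in)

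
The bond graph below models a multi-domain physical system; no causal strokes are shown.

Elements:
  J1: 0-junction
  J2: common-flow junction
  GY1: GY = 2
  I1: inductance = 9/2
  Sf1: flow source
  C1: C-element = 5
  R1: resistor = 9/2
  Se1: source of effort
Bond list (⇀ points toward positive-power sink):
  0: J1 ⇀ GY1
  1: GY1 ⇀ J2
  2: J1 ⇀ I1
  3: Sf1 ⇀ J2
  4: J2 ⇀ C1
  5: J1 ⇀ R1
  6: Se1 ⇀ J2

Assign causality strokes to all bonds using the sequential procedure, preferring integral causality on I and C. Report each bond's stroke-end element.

b3 stroke at Sf1  (source Sf1 imposes f)
b6 stroke at J2  (Se1 fixes effort; stroke away)
b1 stroke at J2  (J2: bond 3 brought flow, rest push out)
b4 stroke at J2  (1-jn J2 has f-setter on 3)
b0 stroke at J1  (GY1 both-in/both-out from 1)
b2 stroke at I1  (J1 effort already set via bond 0)
b5 stroke at R1  (common-e at J1 fixed by 0)

β0 stroke at J1
β1 stroke at J2
β2 stroke at I1
β3 stroke at Sf1
β4 stroke at J2
β5 stroke at R1
β6 stroke at J2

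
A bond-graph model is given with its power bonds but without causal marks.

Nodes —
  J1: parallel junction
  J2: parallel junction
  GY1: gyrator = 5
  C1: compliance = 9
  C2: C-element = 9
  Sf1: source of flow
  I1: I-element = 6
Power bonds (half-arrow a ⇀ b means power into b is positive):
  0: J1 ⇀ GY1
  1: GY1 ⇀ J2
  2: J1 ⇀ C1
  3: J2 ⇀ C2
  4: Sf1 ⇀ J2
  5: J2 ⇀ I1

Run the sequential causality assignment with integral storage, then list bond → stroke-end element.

β4 |Sf1  (Sf1: flow source, stroke at near end)
β2 |J1  (C1 outputs effort q/C1)
β0 |GY1  (common-e at J1 fixed by 2)
β1 |GY1  (GY GY1: same side as bond 0)
β3 |J2  (prefer integral on C2)
β5 |I1  (J2 effort already set via bond 3)

β0 stroke at GY1
β1 stroke at GY1
β2 stroke at J1
β3 stroke at J2
β4 stroke at Sf1
β5 stroke at I1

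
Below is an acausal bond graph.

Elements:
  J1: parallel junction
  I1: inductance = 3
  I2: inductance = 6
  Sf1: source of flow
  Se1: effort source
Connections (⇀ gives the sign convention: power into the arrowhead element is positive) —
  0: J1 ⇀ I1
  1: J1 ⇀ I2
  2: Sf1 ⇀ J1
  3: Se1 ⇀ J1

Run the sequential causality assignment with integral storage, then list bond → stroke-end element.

β2 →Sf1  (source Sf1 imposes f)
β3 →J1  (source Se1 imposes e)
β0 →I1  (J1 effort already set via bond 3)
β1 →I2  (0-jn J1 has e-setter on 3)

#0 stroke at I1
#1 stroke at I2
#2 stroke at Sf1
#3 stroke at J1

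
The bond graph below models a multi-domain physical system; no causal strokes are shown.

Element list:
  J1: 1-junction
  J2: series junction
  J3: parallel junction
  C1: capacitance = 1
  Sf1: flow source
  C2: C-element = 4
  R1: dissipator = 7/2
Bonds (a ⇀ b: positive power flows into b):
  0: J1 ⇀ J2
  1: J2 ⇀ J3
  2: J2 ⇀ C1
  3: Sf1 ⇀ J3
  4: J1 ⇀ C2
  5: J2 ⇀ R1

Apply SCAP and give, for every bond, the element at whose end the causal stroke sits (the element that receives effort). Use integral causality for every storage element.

bond 0 stroke→J2
bond 1 stroke→J3
bond 2 stroke→J2
bond 3 stroke→Sf1
bond 4 stroke→J1
bond 5 stroke→J2

#3 |Sf1  (source Sf1 imposes f)
#1 |J3  (J3 needs exactly one e-in)
#0 |J2  (J2 flow already set via bond 1)
#2 |J2  (J2: bond 1 brought flow, rest push out)
#5 |J2  (J2: bond 1 brought flow, rest push out)
#4 |J1  (J1 flow already set via bond 0)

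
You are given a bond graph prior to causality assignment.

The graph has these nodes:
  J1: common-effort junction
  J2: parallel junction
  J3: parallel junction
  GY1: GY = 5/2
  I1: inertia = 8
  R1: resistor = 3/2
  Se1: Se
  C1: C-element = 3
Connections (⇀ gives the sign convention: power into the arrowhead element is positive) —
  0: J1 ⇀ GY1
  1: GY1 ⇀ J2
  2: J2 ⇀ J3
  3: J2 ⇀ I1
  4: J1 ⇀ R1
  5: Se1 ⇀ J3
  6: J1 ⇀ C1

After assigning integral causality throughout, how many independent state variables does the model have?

bond 5 →J3  (Se1 fixes effort; stroke away)
bond 2 →J2  (J3 effort already set via bond 5)
bond 1 →GY1  (J2 effort already set via bond 2)
bond 3 →I1  (0-jn J2 has e-setter on 2)
bond 0 →GY1  (GY GY1: same side as bond 1)
bond 6 →J1  (C1: C, integral causality)
bond 4 →R1  (J1: bond 6 brought effort, rest push out)

2  (C1, I1 all integral)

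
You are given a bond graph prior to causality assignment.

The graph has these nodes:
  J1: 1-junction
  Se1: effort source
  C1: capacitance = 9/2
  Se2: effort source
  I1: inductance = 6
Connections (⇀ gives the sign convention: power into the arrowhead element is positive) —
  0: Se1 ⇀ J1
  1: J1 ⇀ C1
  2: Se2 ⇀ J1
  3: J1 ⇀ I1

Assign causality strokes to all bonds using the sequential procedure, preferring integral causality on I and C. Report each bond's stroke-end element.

b0 |J1  (Se1: effort source, stroke at far end)
b2 |J1  (Se2: effort source, stroke at far end)
b1 |J1  (prefer integral on C1)
b3 |I1  (J1 needs exactly one f-in)

bond 0 |J1
bond 1 |J1
bond 2 |J1
bond 3 |I1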